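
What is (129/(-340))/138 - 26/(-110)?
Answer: 40191/172040 ≈ 0.23361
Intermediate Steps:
(129/(-340))/138 - 26/(-110) = (129*(-1/340))*(1/138) - 26*(-1/110) = -129/340*1/138 + 13/55 = -43/15640 + 13/55 = 40191/172040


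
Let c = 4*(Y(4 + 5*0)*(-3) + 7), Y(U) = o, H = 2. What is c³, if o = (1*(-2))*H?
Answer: 438976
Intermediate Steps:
o = -4 (o = (1*(-2))*2 = -2*2 = -4)
Y(U) = -4
c = 76 (c = 4*(-4*(-3) + 7) = 4*(12 + 7) = 4*19 = 76)
c³ = 76³ = 438976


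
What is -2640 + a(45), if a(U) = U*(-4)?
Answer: -2820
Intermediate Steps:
a(U) = -4*U
-2640 + a(45) = -2640 - 4*45 = -2640 - 180 = -2820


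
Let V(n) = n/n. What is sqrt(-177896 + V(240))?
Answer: I*sqrt(177895) ≈ 421.78*I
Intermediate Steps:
V(n) = 1
sqrt(-177896 + V(240)) = sqrt(-177896 + 1) = sqrt(-177895) = I*sqrt(177895)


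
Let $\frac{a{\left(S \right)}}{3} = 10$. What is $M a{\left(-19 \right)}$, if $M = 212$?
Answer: $6360$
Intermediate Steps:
$a{\left(S \right)} = 30$ ($a{\left(S \right)} = 3 \cdot 10 = 30$)
$M a{\left(-19 \right)} = 212 \cdot 30 = 6360$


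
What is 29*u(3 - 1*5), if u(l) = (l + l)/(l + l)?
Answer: 29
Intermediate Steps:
u(l) = 1 (u(l) = (2*l)/((2*l)) = (2*l)*(1/(2*l)) = 1)
29*u(3 - 1*5) = 29*1 = 29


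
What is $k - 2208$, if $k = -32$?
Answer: $-2240$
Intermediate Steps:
$k - 2208 = -32 - 2208 = -2240$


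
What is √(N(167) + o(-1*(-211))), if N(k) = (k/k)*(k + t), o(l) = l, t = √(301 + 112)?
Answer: √(378 + √413) ≈ 19.958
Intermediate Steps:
t = √413 ≈ 20.322
N(k) = k + √413 (N(k) = (k/k)*(k + √413) = 1*(k + √413) = k + √413)
√(N(167) + o(-1*(-211))) = √((167 + √413) - 1*(-211)) = √((167 + √413) + 211) = √(378 + √413)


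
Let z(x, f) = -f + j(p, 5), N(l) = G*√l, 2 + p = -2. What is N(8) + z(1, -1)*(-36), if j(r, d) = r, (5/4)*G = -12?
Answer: 108 - 96*√2/5 ≈ 80.847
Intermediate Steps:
G = -48/5 (G = (⅘)*(-12) = -48/5 ≈ -9.6000)
p = -4 (p = -2 - 2 = -4)
N(l) = -48*√l/5
z(x, f) = -4 - f (z(x, f) = -f - 4 = -4 - f)
N(8) + z(1, -1)*(-36) = -96*√2/5 + (-4 - 1*(-1))*(-36) = -96*√2/5 + (-4 + 1)*(-36) = -96*√2/5 - 3*(-36) = -96*√2/5 + 108 = 108 - 96*√2/5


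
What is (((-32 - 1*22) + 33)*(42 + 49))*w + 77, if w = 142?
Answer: -271285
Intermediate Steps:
(((-32 - 1*22) + 33)*(42 + 49))*w + 77 = (((-32 - 1*22) + 33)*(42 + 49))*142 + 77 = (((-32 - 22) + 33)*91)*142 + 77 = ((-54 + 33)*91)*142 + 77 = -21*91*142 + 77 = -1911*142 + 77 = -271362 + 77 = -271285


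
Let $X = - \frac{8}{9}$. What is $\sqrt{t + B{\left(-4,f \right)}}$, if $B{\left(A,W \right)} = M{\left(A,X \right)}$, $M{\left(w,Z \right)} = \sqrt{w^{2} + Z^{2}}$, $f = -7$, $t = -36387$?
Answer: $\frac{\sqrt{-327483 + 4 \sqrt{85}}}{3} \approx 190.74 i$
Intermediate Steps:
$X = - \frac{8}{9}$ ($X = \left(-8\right) \frac{1}{9} = - \frac{8}{9} \approx -0.88889$)
$M{\left(w,Z \right)} = \sqrt{Z^{2} + w^{2}}$
$B{\left(A,W \right)} = \sqrt{\frac{64}{81} + A^{2}}$ ($B{\left(A,W \right)} = \sqrt{\left(- \frac{8}{9}\right)^{2} + A^{2}} = \sqrt{\frac{64}{81} + A^{2}}$)
$\sqrt{t + B{\left(-4,f \right)}} = \sqrt{-36387 + \frac{\sqrt{64 + 81 \left(-4\right)^{2}}}{9}} = \sqrt{-36387 + \frac{\sqrt{64 + 81 \cdot 16}}{9}} = \sqrt{-36387 + \frac{\sqrt{64 + 1296}}{9}} = \sqrt{-36387 + \frac{\sqrt{1360}}{9}} = \sqrt{-36387 + \frac{4 \sqrt{85}}{9}}$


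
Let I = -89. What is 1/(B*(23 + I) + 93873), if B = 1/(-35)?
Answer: 35/3285621 ≈ 1.0652e-5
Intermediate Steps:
B = -1/35 ≈ -0.028571
1/(B*(23 + I) + 93873) = 1/(-(23 - 89)/35 + 93873) = 1/(-1/35*(-66) + 93873) = 1/(66/35 + 93873) = 1/(3285621/35) = 35/3285621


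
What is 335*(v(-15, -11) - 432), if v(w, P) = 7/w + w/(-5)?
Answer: -431614/3 ≈ -1.4387e+5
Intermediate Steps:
v(w, P) = 7/w - w/5 (v(w, P) = 7/w + w*(-⅕) = 7/w - w/5)
335*(v(-15, -11) - 432) = 335*((7/(-15) - ⅕*(-15)) - 432) = 335*((7*(-1/15) + 3) - 432) = 335*((-7/15 + 3) - 432) = 335*(38/15 - 432) = 335*(-6442/15) = -431614/3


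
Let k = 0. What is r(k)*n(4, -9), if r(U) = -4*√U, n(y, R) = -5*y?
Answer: 0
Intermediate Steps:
r(k)*n(4, -9) = (-4*√0)*(-5*4) = -4*0*(-20) = 0*(-20) = 0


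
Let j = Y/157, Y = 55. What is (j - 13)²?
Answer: 3944196/24649 ≈ 160.01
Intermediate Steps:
j = 55/157 ≈ 0.35032
(j - 13)² = (55/157 - 13)² = (-1986/157)² = 3944196/24649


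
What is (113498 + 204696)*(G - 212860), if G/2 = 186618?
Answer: 51030680944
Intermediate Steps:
G = 373236 (G = 2*186618 = 373236)
(113498 + 204696)*(G - 212860) = (113498 + 204696)*(373236 - 212860) = 318194*160376 = 51030680944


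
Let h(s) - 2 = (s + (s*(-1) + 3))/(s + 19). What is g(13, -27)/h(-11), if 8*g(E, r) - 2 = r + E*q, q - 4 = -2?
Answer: 1/19 ≈ 0.052632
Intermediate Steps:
q = 2 (q = 4 - 2 = 2)
g(E, r) = 1/4 + E/4 + r/8 (g(E, r) = 1/4 + (r + E*2)/8 = 1/4 + (r + 2*E)/8 = 1/4 + (E/4 + r/8) = 1/4 + E/4 + r/8)
h(s) = 2 + 3/(19 + s) (h(s) = 2 + (s + (s*(-1) + 3))/(s + 19) = 2 + (s + (-s + 3))/(19 + s) = 2 + (s + (3 - s))/(19 + s) = 2 + 3/(19 + s))
g(13, -27)/h(-11) = (1/4 + (1/4)*13 + (1/8)*(-27))/(((41 + 2*(-11))/(19 - 11))) = (1/4 + 13/4 - 27/8)/(((41 - 22)/8)) = 1/(8*(((1/8)*19))) = 1/(8*(19/8)) = (1/8)*(8/19) = 1/19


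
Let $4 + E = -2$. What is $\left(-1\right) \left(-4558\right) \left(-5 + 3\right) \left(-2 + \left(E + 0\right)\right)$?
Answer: $72928$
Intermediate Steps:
$E = -6$ ($E = -4 - 2 = -6$)
$\left(-1\right) \left(-4558\right) \left(-5 + 3\right) \left(-2 + \left(E + 0\right)\right) = \left(-1\right) \left(-4558\right) \left(-5 + 3\right) \left(-2 + \left(-6 + 0\right)\right) = 4558 \left(- 2 \left(-2 - 6\right)\right) = 4558 \left(\left(-2\right) \left(-8\right)\right) = 4558 \cdot 16 = 72928$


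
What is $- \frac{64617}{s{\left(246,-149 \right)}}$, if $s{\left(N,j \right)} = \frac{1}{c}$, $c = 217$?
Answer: $-14021889$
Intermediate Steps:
$s{\left(N,j \right)} = \frac{1}{217}$
$- \frac{64617}{s{\left(246,-149 \right)}} = - 64617 \frac{1}{\frac{1}{217}} = \left(-64617\right) 217 = -14021889$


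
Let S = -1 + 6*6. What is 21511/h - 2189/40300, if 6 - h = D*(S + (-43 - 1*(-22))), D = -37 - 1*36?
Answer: 54040188/2589275 ≈ 20.871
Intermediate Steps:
D = -73 (D = -37 - 36 = -73)
S = 35 (S = -1 + 36 = 35)
h = 1028 (h = 6 - (-73)*(35 + (-43 - 1*(-22))) = 6 - (-73)*(35 + (-43 + 22)) = 6 - (-73)*(35 - 21) = 6 - (-73)*14 = 6 - 1*(-1022) = 6 + 1022 = 1028)
21511/h - 2189/40300 = 21511/1028 - 2189/40300 = 54040188/2589275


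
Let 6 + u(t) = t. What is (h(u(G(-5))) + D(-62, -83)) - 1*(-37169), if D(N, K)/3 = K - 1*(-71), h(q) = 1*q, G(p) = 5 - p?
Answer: 37137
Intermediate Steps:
u(t) = -6 + t
h(q) = q
D(N, K) = 213 + 3*K (D(N, K) = 3*(K - 1*(-71)) = 3*(K + 71) = 3*(71 + K) = 213 + 3*K)
(h(u(G(-5))) + D(-62, -83)) - 1*(-37169) = ((-6 + (5 - 1*(-5))) + (213 + 3*(-83))) - 1*(-37169) = ((-6 + (5 + 5)) + (213 - 249)) + 37169 = ((-6 + 10) - 36) + 37169 = (4 - 36) + 37169 = -32 + 37169 = 37137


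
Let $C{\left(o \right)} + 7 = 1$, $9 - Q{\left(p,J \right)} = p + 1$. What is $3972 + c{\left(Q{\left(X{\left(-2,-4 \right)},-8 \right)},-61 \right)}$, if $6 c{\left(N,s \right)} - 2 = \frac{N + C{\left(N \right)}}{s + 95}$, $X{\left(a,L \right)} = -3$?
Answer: $\frac{810361}{204} \approx 3972.4$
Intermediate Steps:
$Q{\left(p,J \right)} = 8 - p$ ($Q{\left(p,J \right)} = 9 - \left(p + 1\right) = 9 - \left(1 + p\right) = 8 - p$)
$C{\left(o \right)} = -6$ ($C{\left(o \right)} = -7 + 1 = -6$)
$c{\left(N,s \right)} = \frac{1}{3} + \frac{-6 + N}{6 \left(95 + s\right)}$ ($c{\left(N,s \right)} = \frac{1}{3} + \frac{\left(N - 6\right) \frac{1}{s + 95}}{6} = \frac{1}{3} + \frac{\left(-6 + N\right) \frac{1}{95 + s}}{6} = \frac{1}{3} + \frac{\frac{1}{95 + s} \left(-6 + N\right)}{6} = \frac{1}{3} + \frac{-6 + N}{6 \left(95 + s\right)}$)
$3972 + c{\left(Q{\left(X{\left(-2,-4 \right)},-8 \right)},-61 \right)} = 3972 + \frac{184 + \left(8 - -3\right) + 2 \left(-61\right)}{6 \left(95 - 61\right)} = 3972 + \frac{184 + \left(8 + 3\right) - 122}{6 \cdot 34} = 3972 + \frac{1}{6} \cdot \frac{1}{34} \left(184 + 11 - 122\right) = 3972 + \frac{1}{6} \cdot \frac{1}{34} \cdot 73 = 3972 + \frac{73}{204} = \frac{810361}{204}$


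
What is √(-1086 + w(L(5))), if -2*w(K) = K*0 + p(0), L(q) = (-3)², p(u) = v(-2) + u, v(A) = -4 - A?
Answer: I*√1085 ≈ 32.939*I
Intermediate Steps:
p(u) = -2 + u (p(u) = (-4 - 1*(-2)) + u = (-4 + 2) + u = -2 + u)
L(q) = 9
w(K) = 1 (w(K) = -(K*0 + (-2 + 0))/2 = -(0 - 2)/2 = -½*(-2) = 1)
√(-1086 + w(L(5))) = √(-1086 + 1) = √(-1085) = I*√1085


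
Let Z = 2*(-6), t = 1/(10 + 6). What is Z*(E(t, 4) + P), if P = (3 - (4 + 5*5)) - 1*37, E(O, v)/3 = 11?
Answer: 360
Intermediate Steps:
t = 1/16 ≈ 0.062500
E(O, v) = 33 (E(O, v) = 3*11 = 33)
Z = -12
P = -63 (P = (3 - (4 + 25)) - 37 = (3 - 1*29) - 37 = (3 - 29) - 37 = -26 - 37 = -63)
Z*(E(t, 4) + P) = -12*(33 - 63) = -12*(-30) = 360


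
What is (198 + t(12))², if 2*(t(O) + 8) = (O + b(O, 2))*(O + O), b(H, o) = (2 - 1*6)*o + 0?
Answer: 56644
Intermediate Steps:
b(H, o) = -4*o (b(H, o) = (2 - 6)*o + 0 = -4*o + 0 = -4*o)
t(O) = -8 + O*(-8 + O) (t(O) = -8 + ((O - 4*2)*(O + O))/2 = -8 + ((O - 8)*(2*O))/2 = -8 + ((-8 + O)*(2*O))/2 = -8 + (2*O*(-8 + O))/2 = -8 + O*(-8 + O))
(198 + t(12))² = (198 + (-8 + 12² - 8*12))² = (198 + (-8 + 144 - 96))² = (198 + 40)² = 238² = 56644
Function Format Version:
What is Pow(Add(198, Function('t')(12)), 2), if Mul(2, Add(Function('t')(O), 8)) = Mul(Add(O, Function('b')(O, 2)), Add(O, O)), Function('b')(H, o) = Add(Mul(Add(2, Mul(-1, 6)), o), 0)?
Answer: 56644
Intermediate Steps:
Function('b')(H, o) = Mul(-4, o) (Function('b')(H, o) = Add(Mul(Add(2, -6), o), 0) = Add(Mul(-4, o), 0) = Mul(-4, o))
Function('t')(O) = Add(-8, Mul(O, Add(-8, O))) (Function('t')(O) = Add(-8, Mul(Rational(1, 2), Mul(Add(O, Mul(-4, 2)), Add(O, O)))) = Add(-8, Mul(Rational(1, 2), Mul(Add(O, -8), Mul(2, O)))) = Add(-8, Mul(Rational(1, 2), Mul(Add(-8, O), Mul(2, O)))) = Add(-8, Mul(Rational(1, 2), Mul(2, O, Add(-8, O)))) = Add(-8, Mul(O, Add(-8, O))))
Pow(Add(198, Function('t')(12)), 2) = Pow(Add(198, Add(-8, Pow(12, 2), Mul(-8, 12))), 2) = Pow(Add(198, Add(-8, 144, -96)), 2) = Pow(Add(198, 40), 2) = Pow(238, 2) = 56644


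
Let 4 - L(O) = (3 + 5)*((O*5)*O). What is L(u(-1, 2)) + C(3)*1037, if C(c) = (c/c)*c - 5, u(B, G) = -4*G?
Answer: -4630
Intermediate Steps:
L(O) = 4 - 40*O² (L(O) = 4 - (3 + 5)*(O*5)*O = 4 - 8*(5*O)*O = 4 - 8*5*O² = 4 - 40*O²)
C(c) = -5 + c (C(c) = 1*c - 5 = c - 5 = -5 + c)
L(u(-1, 2)) + C(3)*1037 = (4 - 40*(-4*2)²) + (-5 + 3)*1037 = (4 - 40*(-8)²) - 2*1037 = (4 - 40*64) - 2074 = (4 - 2560) - 2074 = -2556 - 2074 = -4630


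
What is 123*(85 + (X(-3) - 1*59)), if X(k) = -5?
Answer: 2583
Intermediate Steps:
123*(85 + (X(-3) - 1*59)) = 123*(85 + (-5 - 1*59)) = 123*(85 + (-5 - 59)) = 123*(85 - 64) = 123*21 = 2583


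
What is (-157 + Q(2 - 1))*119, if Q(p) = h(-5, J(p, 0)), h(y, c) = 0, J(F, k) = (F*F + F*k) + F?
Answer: -18683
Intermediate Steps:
J(F, k) = F + F**2 + F*k (J(F, k) = (F**2 + F*k) + F = F + F**2 + F*k)
Q(p) = 0
(-157 + Q(2 - 1))*119 = (-157 + 0)*119 = -157*119 = -18683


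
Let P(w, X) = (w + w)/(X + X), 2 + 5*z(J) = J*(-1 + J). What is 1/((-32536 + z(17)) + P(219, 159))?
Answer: -53/1721473 ≈ -3.0788e-5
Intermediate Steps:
z(J) = -⅖ + J*(-1 + J)/5 (z(J) = -⅖ + (J*(-1 + J))/5 = -⅖ + J*(-1 + J)/5)
P(w, X) = w/X (P(w, X) = (2*w)/((2*X)) = (2*w)*(1/(2*X)) = w/X)
1/((-32536 + z(17)) + P(219, 159)) = 1/((-32536 + (-⅖ - ⅕*17 + (⅕)*17²)) + 219/159) = 1/((-32536 + (-⅖ - 17/5 + (⅕)*289)) + 219*(1/159)) = 1/((-32536 + (-⅖ - 17/5 + 289/5)) + 73/53) = 1/((-32536 + 54) + 73/53) = 1/(-32482 + 73/53) = 1/(-1721473/53) = -53/1721473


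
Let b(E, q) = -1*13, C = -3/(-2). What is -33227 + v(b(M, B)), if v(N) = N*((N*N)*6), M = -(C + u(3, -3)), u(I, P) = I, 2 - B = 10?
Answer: -46409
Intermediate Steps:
B = -8 (B = 2 - 1*10 = 2 - 10 = -8)
C = 3/2 (C = -3*(-1/2) = 3/2 ≈ 1.5000)
M = -9/2 (M = -(3/2 + 3) = -1*9/2 = -9/2 ≈ -4.5000)
b(E, q) = -13
v(N) = 6*N**3 (v(N) = N*(N**2*6) = N*(6*N**2) = 6*N**3)
-33227 + v(b(M, B)) = -33227 + 6*(-13)**3 = -33227 + 6*(-2197) = -33227 - 13182 = -46409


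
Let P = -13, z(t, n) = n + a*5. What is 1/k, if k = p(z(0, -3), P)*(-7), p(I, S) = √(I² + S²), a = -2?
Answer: -√2/182 ≈ -0.0077704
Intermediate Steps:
z(t, n) = -10 + n (z(t, n) = n - 2*5 = n - 10 = -10 + n)
k = -91*√2 (k = √((-10 - 3)² + (-13)²)*(-7) = √((-13)² + 169)*(-7) = √(169 + 169)*(-7) = √338*(-7) = (13*√2)*(-7) = -91*√2 ≈ -128.69)
1/k = 1/(-91*√2) = -√2/182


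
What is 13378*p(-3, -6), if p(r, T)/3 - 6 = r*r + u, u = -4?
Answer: 441474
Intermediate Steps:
p(r, T) = 6 + 3*r² (p(r, T) = 18 + 3*(r*r - 4) = 18 + 3*(r² - 4) = 18 + 3*(-4 + r²) = 18 + (-12 + 3*r²) = 6 + 3*r²)
13378*p(-3, -6) = 13378*(6 + 3*(-3)²) = 13378*(6 + 3*9) = 13378*(6 + 27) = 13378*33 = 441474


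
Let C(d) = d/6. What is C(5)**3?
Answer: 125/216 ≈ 0.57870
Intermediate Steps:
C(d) = d/6 (C(d) = d*(1/6) = d/6)
C(5)**3 = ((1/6)*5)**3 = (5/6)**3 = 125/216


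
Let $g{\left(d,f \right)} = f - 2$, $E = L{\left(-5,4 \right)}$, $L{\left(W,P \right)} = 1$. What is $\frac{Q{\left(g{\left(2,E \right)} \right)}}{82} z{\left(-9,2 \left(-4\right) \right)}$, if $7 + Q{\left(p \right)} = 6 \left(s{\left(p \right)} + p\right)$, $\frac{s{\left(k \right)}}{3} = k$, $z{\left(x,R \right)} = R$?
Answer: $\frac{124}{41} \approx 3.0244$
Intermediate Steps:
$s{\left(k \right)} = 3 k$
$E = 1$
$g{\left(d,f \right)} = -2 + f$ ($g{\left(d,f \right)} = f - 2 = -2 + f$)
$Q{\left(p \right)} = -7 + 24 p$ ($Q{\left(p \right)} = -7 + 6 \left(3 p + p\right) = -7 + 6 \cdot 4 p = -7 + 24 p$)
$\frac{Q{\left(g{\left(2,E \right)} \right)}}{82} z{\left(-9,2 \left(-4\right) \right)} = \frac{-7 + 24 \left(-2 + 1\right)}{82} \cdot 2 \left(-4\right) = \frac{-7 + 24 \left(-1\right)}{82} \left(-8\right) = \frac{-7 - 24}{82} \left(-8\right) = \frac{1}{82} \left(-31\right) \left(-8\right) = \left(- \frac{31}{82}\right) \left(-8\right) = \frac{124}{41}$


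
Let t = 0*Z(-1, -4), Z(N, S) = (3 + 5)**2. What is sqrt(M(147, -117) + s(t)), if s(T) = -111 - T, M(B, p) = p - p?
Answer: I*sqrt(111) ≈ 10.536*I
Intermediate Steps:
Z(N, S) = 64 (Z(N, S) = 8**2 = 64)
M(B, p) = 0
t = 0 (t = 0*64 = 0)
sqrt(M(147, -117) + s(t)) = sqrt(0 + (-111 - 1*0)) = sqrt(0 + (-111 + 0)) = sqrt(0 - 111) = sqrt(-111) = I*sqrt(111)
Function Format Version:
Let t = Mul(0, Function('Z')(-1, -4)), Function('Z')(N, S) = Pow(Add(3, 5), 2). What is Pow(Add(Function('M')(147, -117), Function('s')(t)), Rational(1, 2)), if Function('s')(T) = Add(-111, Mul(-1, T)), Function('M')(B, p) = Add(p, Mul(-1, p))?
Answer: Mul(I, Pow(111, Rational(1, 2))) ≈ Mul(10.536, I)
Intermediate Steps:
Function('Z')(N, S) = 64 (Function('Z')(N, S) = Pow(8, 2) = 64)
Function('M')(B, p) = 0
t = 0 (t = Mul(0, 64) = 0)
Pow(Add(Function('M')(147, -117), Function('s')(t)), Rational(1, 2)) = Pow(Add(0, Add(-111, Mul(-1, 0))), Rational(1, 2)) = Pow(Add(0, Add(-111, 0)), Rational(1, 2)) = Pow(Add(0, -111), Rational(1, 2)) = Pow(-111, Rational(1, 2)) = Mul(I, Pow(111, Rational(1, 2)))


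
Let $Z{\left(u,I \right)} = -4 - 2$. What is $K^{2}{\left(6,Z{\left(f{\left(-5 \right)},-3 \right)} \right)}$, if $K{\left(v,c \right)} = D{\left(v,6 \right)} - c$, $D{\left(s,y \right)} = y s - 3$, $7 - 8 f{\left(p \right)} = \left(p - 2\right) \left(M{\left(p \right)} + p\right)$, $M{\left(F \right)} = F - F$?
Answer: $1521$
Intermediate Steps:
$M{\left(F \right)} = 0$
$f{\left(p \right)} = \frac{7}{8} - \frac{p \left(-2 + p\right)}{8}$ ($f{\left(p \right)} = \frac{7}{8} - \frac{\left(p - 2\right) \left(0 + p\right)}{8} = \frac{7}{8} - \frac{\left(-2 + p\right) p}{8} = \frac{7}{8} - \frac{p \left(-2 + p\right)}{8}$)
$D{\left(s,y \right)} = -3 + s y$ ($D{\left(s,y \right)} = s y - 3 = -3 + s y$)
$Z{\left(u,I \right)} = -6$ ($Z{\left(u,I \right)} = -4 - 2 = -6$)
$K{\left(v,c \right)} = -3 - c + 6 v$ ($K{\left(v,c \right)} = \left(-3 + v 6\right) - c = \left(-3 + 6 v\right) - c = -3 - c + 6 v$)
$K^{2}{\left(6,Z{\left(f{\left(-5 \right)},-3 \right)} \right)} = \left(-3 - -6 + 6 \cdot 6\right)^{2} = \left(-3 + 6 + 36\right)^{2} = 39^{2} = 1521$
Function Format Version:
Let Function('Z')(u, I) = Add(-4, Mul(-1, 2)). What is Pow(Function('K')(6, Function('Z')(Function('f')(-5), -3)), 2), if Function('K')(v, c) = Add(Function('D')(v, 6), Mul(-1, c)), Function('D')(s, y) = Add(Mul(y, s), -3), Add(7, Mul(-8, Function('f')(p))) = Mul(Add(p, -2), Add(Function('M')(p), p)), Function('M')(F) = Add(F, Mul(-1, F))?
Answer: 1521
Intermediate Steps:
Function('M')(F) = 0
Function('f')(p) = Add(Rational(7, 8), Mul(Rational(-1, 8), p, Add(-2, p))) (Function('f')(p) = Add(Rational(7, 8), Mul(Rational(-1, 8), Mul(Add(p, -2), Add(0, p)))) = Add(Rational(7, 8), Mul(Rational(-1, 8), Mul(Add(-2, p), p))) = Add(Rational(7, 8), Mul(Rational(-1, 8), Mul(p, Add(-2, p)))) = Add(Rational(7, 8), Mul(Rational(-1, 8), p, Add(-2, p))))
Function('D')(s, y) = Add(-3, Mul(s, y)) (Function('D')(s, y) = Add(Mul(s, y), -3) = Add(-3, Mul(s, y)))
Function('Z')(u, I) = -6 (Function('Z')(u, I) = Add(-4, -2) = -6)
Function('K')(v, c) = Add(-3, Mul(-1, c), Mul(6, v)) (Function('K')(v, c) = Add(Add(-3, Mul(v, 6)), Mul(-1, c)) = Add(Add(-3, Mul(6, v)), Mul(-1, c)) = Add(-3, Mul(-1, c), Mul(6, v)))
Pow(Function('K')(6, Function('Z')(Function('f')(-5), -3)), 2) = Pow(Add(-3, Mul(-1, -6), Mul(6, 6)), 2) = Pow(Add(-3, 6, 36), 2) = Pow(39, 2) = 1521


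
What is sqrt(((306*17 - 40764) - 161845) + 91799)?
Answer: 2*I*sqrt(26402) ≈ 324.97*I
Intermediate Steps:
sqrt(((306*17 - 40764) - 161845) + 91799) = sqrt(((5202 - 40764) - 161845) + 91799) = sqrt((-35562 - 161845) + 91799) = sqrt(-197407 + 91799) = sqrt(-105608) = 2*I*sqrt(26402)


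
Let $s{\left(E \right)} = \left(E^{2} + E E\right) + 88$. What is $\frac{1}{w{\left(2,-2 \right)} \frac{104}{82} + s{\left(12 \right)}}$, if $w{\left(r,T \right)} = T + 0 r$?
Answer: $\frac{41}{15312} \approx 0.0026776$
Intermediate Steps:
$w{\left(r,T \right)} = T$ ($w{\left(r,T \right)} = T + 0 = T$)
$s{\left(E \right)} = 88 + 2 E^{2}$ ($s{\left(E \right)} = \left(E^{2} + E^{2}\right) + 88 = 2 E^{2} + 88 = 88 + 2 E^{2}$)
$\frac{1}{w{\left(2,-2 \right)} \frac{104}{82} + s{\left(12 \right)}} = \frac{1}{- 2 \cdot \frac{104}{82} + \left(88 + 2 \cdot 12^{2}\right)} = \frac{1}{- 2 \cdot 104 \cdot \frac{1}{82} + \left(88 + 2 \cdot 144\right)} = \frac{1}{\left(-2\right) \frac{52}{41} + \left(88 + 288\right)} = \frac{1}{- \frac{104}{41} + 376} = \frac{1}{\frac{15312}{41}} = \frac{41}{15312}$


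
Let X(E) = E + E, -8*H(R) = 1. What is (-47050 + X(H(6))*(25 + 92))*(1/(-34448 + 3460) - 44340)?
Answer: 258749049658957/123952 ≈ 2.0875e+9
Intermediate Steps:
H(R) = -1/8 (H(R) = -1/8*1 = -1/8)
X(E) = 2*E
(-47050 + X(H(6))*(25 + 92))*(1/(-34448 + 3460) - 44340) = (-47050 + (2*(-1/8))*(25 + 92))*(1/(-34448 + 3460) - 44340) = (-47050 - 1/4*117)*(1/(-30988) - 44340) = (-47050 - 117/4)*(-1/30988 - 44340) = -188317/4*(-1374007921/30988) = 258749049658957/123952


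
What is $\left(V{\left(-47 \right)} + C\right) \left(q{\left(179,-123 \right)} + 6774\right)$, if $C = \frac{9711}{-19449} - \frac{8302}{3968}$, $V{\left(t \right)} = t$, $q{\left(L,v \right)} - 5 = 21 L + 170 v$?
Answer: $\frac{551323595175}{1071856} \approx 5.1436 \cdot 10^{5}$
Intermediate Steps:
$q{\left(L,v \right)} = 5 + 21 L + 170 v$ ($q{\left(L,v \right)} = 5 + \left(21 L + 170 v\right) = 5 + 21 L + 170 v$)
$C = - \frac{11111047}{4287424}$ ($C = 9711 \left(- \frac{1}{19449}\right) - \frac{4151}{1984} = - \frac{1079}{2161} - \frac{4151}{1984} = - \frac{11111047}{4287424} \approx -2.5915$)
$\left(V{\left(-47 \right)} + C\right) \left(q{\left(179,-123 \right)} + 6774\right) = \left(-47 - \frac{11111047}{4287424}\right) \left(\left(5 + 21 \cdot 179 + 170 \left(-123\right)\right) + 6774\right) = - \frac{212619975 \left(\left(5 + 3759 - 20910\right) + 6774\right)}{4287424} = - \frac{212619975 \left(-17146 + 6774\right)}{4287424} = \left(- \frac{212619975}{4287424}\right) \left(-10372\right) = \frac{551323595175}{1071856}$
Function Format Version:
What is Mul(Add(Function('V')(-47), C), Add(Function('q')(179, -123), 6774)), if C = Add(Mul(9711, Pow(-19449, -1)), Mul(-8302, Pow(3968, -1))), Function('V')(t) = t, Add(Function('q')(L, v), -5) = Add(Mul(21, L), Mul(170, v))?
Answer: Rational(551323595175, 1071856) ≈ 5.1436e+5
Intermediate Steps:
Function('q')(L, v) = Add(5, Mul(21, L), Mul(170, v)) (Function('q')(L, v) = Add(5, Add(Mul(21, L), Mul(170, v))) = Add(5, Mul(21, L), Mul(170, v)))
C = Rational(-11111047, 4287424) (C = Add(Mul(9711, Rational(-1, 19449)), Mul(-8302, Rational(1, 3968))) = Add(Rational(-1079, 2161), Rational(-4151, 1984)) = Rational(-11111047, 4287424) ≈ -2.5915)
Mul(Add(Function('V')(-47), C), Add(Function('q')(179, -123), 6774)) = Mul(Add(-47, Rational(-11111047, 4287424)), Add(Add(5, Mul(21, 179), Mul(170, -123)), 6774)) = Mul(Rational(-212619975, 4287424), Add(Add(5, 3759, -20910), 6774)) = Mul(Rational(-212619975, 4287424), Add(-17146, 6774)) = Mul(Rational(-212619975, 4287424), -10372) = Rational(551323595175, 1071856)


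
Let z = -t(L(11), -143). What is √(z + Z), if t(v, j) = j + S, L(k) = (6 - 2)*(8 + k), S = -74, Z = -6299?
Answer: I*√6082 ≈ 77.987*I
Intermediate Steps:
L(k) = 32 + 4*k (L(k) = 4*(8 + k) = 32 + 4*k)
t(v, j) = -74 + j (t(v, j) = j - 74 = -74 + j)
z = 217 (z = -(-74 - 143) = -1*(-217) = 217)
√(z + Z) = √(217 - 6299) = √(-6082) = I*√6082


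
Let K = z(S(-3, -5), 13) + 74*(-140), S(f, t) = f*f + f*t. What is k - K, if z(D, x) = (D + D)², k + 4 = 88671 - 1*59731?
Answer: 36992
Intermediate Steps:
S(f, t) = f² + f*t
k = 28936 (k = -4 + (88671 - 1*59731) = -4 + (88671 - 59731) = -4 + 28940 = 28936)
z(D, x) = 4*D² (z(D, x) = (2*D)² = 4*D²)
K = -8056 (K = 4*(-3*(-3 - 5))² + 74*(-140) = 4*(-3*(-8))² - 10360 = 4*24² - 10360 = 4*576 - 10360 = 2304 - 10360 = -8056)
k - K = 28936 - 1*(-8056) = 28936 + 8056 = 36992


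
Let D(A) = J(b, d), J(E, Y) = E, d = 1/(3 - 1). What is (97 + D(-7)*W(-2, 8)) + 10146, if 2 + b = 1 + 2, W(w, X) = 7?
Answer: 10250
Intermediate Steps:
d = ½ (d = 1/2 = ½ ≈ 0.50000)
b = 1 (b = -2 + (1 + 2) = -2 + 3 = 1)
D(A) = 1
(97 + D(-7)*W(-2, 8)) + 10146 = (97 + 1*7) + 10146 = (97 + 7) + 10146 = 104 + 10146 = 10250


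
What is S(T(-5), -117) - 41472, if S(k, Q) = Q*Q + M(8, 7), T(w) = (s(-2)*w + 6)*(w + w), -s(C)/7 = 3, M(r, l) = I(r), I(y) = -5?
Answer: -27788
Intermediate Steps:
M(r, l) = -5
s(C) = -21 (s(C) = -7*3 = -21)
T(w) = 2*w*(6 - 21*w) (T(w) = (-21*w + 6)*(w + w) = (6 - 21*w)*(2*w) = 2*w*(6 - 21*w))
S(k, Q) = -5 + Q² (S(k, Q) = Q*Q - 5 = Q² - 5 = -5 + Q²)
S(T(-5), -117) - 41472 = (-5 + (-117)²) - 41472 = (-5 + 13689) - 41472 = 13684 - 41472 = -27788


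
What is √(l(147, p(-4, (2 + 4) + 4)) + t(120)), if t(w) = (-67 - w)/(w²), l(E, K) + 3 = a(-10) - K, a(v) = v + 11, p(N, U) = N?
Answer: √28613/120 ≈ 1.4096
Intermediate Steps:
a(v) = 11 + v
l(E, K) = -2 - K (l(E, K) = -3 + ((11 - 10) - K) = -3 + (1 - K) = -2 - K)
t(w) = (-67 - w)/w²
√(l(147, p(-4, (2 + 4) + 4)) + t(120)) = √((-2 - 1*(-4)) + (-67 - 1*120)/120²) = √((-2 + 4) + (-67 - 120)/14400) = √(2 + (1/14400)*(-187)) = √(2 - 187/14400) = √(28613/14400) = √28613/120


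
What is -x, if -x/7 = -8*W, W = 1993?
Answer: -111608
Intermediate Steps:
x = 111608 (x = -(-56)*1993 = -7*(-15944) = 111608)
-x = -1*111608 = -111608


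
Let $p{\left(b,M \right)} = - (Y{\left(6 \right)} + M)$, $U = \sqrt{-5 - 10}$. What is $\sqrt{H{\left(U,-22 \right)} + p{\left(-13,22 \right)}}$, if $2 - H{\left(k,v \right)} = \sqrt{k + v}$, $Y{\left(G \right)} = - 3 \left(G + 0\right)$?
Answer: $\sqrt{-2 - \sqrt{-22 + i \sqrt{15}}} \approx 1.1997 - 1.9623 i$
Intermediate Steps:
$U = i \sqrt{15}$ ($U = \sqrt{-15} = i \sqrt{15} \approx 3.873 i$)
$Y{\left(G \right)} = - 3 G$
$H{\left(k,v \right)} = 2 - \sqrt{k + v}$
$p{\left(b,M \right)} = 18 - M$ ($p{\left(b,M \right)} = - (\left(-3\right) 6 + M) = - (-18 + M) = 18 - M$)
$\sqrt{H{\left(U,-22 \right)} + p{\left(-13,22 \right)}} = \sqrt{\left(2 - \sqrt{i \sqrt{15} - 22}\right) + \left(18 - 22\right)} = \sqrt{\left(2 - \sqrt{-22 + i \sqrt{15}}\right) + \left(18 - 22\right)} = \sqrt{\left(2 - \sqrt{-22 + i \sqrt{15}}\right) - 4} = \sqrt{-2 - \sqrt{-22 + i \sqrt{15}}}$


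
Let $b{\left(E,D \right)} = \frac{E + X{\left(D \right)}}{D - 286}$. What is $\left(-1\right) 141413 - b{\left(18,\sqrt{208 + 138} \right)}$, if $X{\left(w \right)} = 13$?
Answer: $- \frac{5759039992}{40725} + \frac{31 \sqrt{346}}{81450} \approx -1.4141 \cdot 10^{5}$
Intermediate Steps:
$b{\left(E,D \right)} = \frac{13 + E}{-286 + D}$ ($b{\left(E,D \right)} = \frac{E + 13}{D - 286} = \frac{13 + E}{-286 + D}$)
$\left(-1\right) 141413 - b{\left(18,\sqrt{208 + 138} \right)} = \left(-1\right) 141413 - \frac{13 + 18}{-286 + \sqrt{208 + 138}} = -141413 - \frac{1}{-286 + \sqrt{346}} \cdot 31 = -141413 - \frac{31}{-286 + \sqrt{346}}$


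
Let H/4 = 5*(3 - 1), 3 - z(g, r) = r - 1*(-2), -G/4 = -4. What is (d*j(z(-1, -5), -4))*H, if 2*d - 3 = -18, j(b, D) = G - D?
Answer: -6000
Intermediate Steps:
G = 16 (G = -4*(-4) = 16)
z(g, r) = 1 - r (z(g, r) = 3 - (r - 1*(-2)) = 3 - (r + 2) = 3 - (2 + r) = 3 + (-2 - r) = 1 - r)
j(b, D) = 16 - D
H = 40 (H = 4*(5*(3 - 1)) = 4*(5*2) = 4*10 = 40)
d = -15/2 (d = 3/2 + (½)*(-18) = 3/2 - 9 = -15/2 ≈ -7.5000)
(d*j(z(-1, -5), -4))*H = -15*(16 - 1*(-4))/2*40 = -15*(16 + 4)/2*40 = -15/2*20*40 = -150*40 = -6000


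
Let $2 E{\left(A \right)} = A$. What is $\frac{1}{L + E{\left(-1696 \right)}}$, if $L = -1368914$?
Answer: $- \frac{1}{1369762} \approx -7.3005 \cdot 10^{-7}$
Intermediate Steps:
$E{\left(A \right)} = \frac{A}{2}$
$\frac{1}{L + E{\left(-1696 \right)}} = \frac{1}{-1368914 + \frac{1}{2} \left(-1696\right)} = \frac{1}{-1368914 - 848} = \frac{1}{-1369762} = - \frac{1}{1369762}$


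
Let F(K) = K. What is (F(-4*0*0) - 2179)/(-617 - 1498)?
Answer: 2179/2115 ≈ 1.0303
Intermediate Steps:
(F(-4*0*0) - 2179)/(-617 - 1498) = (-4*0*0 - 2179)/(-617 - 1498) = (0*0 - 2179)/(-2115) = (0 - 2179)*(-1/2115) = -2179*(-1/2115) = 2179/2115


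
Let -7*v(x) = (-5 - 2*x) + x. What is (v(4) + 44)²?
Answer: 100489/49 ≈ 2050.8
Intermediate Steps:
v(x) = 5/7 + x/7 (v(x) = -((-5 - 2*x) + x)/7 = -(-5 - x)/7 = 5/7 + x/7)
(v(4) + 44)² = ((5/7 + (⅐)*4) + 44)² = ((5/7 + 4/7) + 44)² = (9/7 + 44)² = (317/7)² = 100489/49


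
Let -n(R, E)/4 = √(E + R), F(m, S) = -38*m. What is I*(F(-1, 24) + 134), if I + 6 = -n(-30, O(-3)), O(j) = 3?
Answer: -1032 + 2064*I*√3 ≈ -1032.0 + 3575.0*I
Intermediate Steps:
n(R, E) = -4*√(E + R)
I = -6 + 12*I*√3 (I = -6 - (-4)*√(3 - 30) = -6 - (-4)*√(-27) = -6 - (-4)*3*I*√3 = -6 - (-12)*I*√3 = -6 + 12*I*√3 ≈ -6.0 + 20.785*I)
I*(F(-1, 24) + 134) = (-6 + 12*I*√3)*(-38*(-1) + 134) = (-6 + 12*I*√3)*(38 + 134) = (-6 + 12*I*√3)*172 = -1032 + 2064*I*√3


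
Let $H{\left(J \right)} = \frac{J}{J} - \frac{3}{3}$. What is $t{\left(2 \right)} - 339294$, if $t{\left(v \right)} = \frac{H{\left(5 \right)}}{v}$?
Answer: $-339294$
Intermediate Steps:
$H{\left(J \right)} = 0$ ($H{\left(J \right)} = 1 - 1 = 0$)
$t{\left(v \right)} = 0$ ($t{\left(v \right)} = \frac{0}{v} = 0$)
$t{\left(2 \right)} - 339294 = 0 - 339294 = -339294$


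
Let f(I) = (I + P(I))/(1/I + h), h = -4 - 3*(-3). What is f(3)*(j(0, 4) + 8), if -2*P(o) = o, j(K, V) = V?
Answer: 27/8 ≈ 3.3750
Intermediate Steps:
h = 5 (h = -4 + 9 = 5)
P(o) = -o/2
f(I) = I/(2*(5 + 1/I)) (f(I) = (I - I/2)/(1/I + 5) = (I/2)/(5 + 1/I) = I/(2*(5 + 1/I)))
f(3)*(j(0, 4) + 8) = ((½)*3²/(1 + 5*3))*(4 + 8) = ((½)*9/(1 + 15))*12 = ((½)*9/16)*12 = ((½)*9*(1/16))*12 = (9/32)*12 = 27/8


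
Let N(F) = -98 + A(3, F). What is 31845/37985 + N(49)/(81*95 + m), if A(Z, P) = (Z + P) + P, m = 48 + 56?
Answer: 49694622/59249003 ≈ 0.83874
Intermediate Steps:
m = 104
A(Z, P) = Z + 2*P (A(Z, P) = (P + Z) + P = Z + 2*P)
N(F) = -95 + 2*F (N(F) = -98 + (3 + 2*F) = -95 + 2*F)
31845/37985 + N(49)/(81*95 + m) = 31845/37985 + (-95 + 2*49)/(81*95 + 104) = 31845*(1/37985) + (-95 + 98)/(7695 + 104) = 6369/7597 + 3/7799 = 49694622/59249003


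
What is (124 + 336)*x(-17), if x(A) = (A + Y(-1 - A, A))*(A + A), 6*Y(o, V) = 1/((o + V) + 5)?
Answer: 795685/3 ≈ 2.6523e+5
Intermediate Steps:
Y(o, V) = 1/(6*(5 + V + o)) (Y(o, V) = 1/(6*((o + V) + 5)) = 1/(6*((V + o) + 5)) = 1/(6*(5 + V + o)))
x(A) = 2*A*(1/24 + A) (x(A) = (A + 1/(6*(5 + A + (-1 - A))))*(A + A) = (A + (1/6)/4)*(2*A) = (A + (1/6)*(1/4))*(2*A) = (A + 1/24)*(2*A) = (1/24 + A)*(2*A) = 2*A*(1/24 + A))
(124 + 336)*x(-17) = (124 + 336)*((1/12)*(-17)*(1 + 24*(-17))) = 460*((1/12)*(-17)*(1 - 408)) = 460*((1/12)*(-17)*(-407)) = 460*(6919/12) = 795685/3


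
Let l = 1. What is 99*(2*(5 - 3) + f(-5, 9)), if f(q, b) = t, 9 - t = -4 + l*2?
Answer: 1485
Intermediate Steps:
t = 11 (t = 9 - (-4 + 1*2) = 9 - (-4 + 2) = 9 - 1*(-2) = 9 + 2 = 11)
f(q, b) = 11
99*(2*(5 - 3) + f(-5, 9)) = 99*(2*(5 - 3) + 11) = 99*(2*2 + 11) = 99*(4 + 11) = 99*15 = 1485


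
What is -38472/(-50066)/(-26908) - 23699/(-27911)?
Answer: 43853912810/51649762811 ≈ 0.84906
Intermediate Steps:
-38472/(-50066)/(-26908) - 23699/(-27911) = -38472*(-1/50066)*(-1/26908) - 23699*(-1/27911) = (19236/25033)*(-1/26908) + 1823/2147 = -687/24056713 + 1823/2147 = 43853912810/51649762811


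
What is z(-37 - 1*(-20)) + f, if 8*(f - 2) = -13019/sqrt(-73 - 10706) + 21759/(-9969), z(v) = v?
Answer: -406013/26584 + 13019*I*sqrt(10779)/86232 ≈ -15.273 + 15.675*I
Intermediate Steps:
f = 45915/26584 + 13019*I*sqrt(10779)/86232 (f = 2 + (-13019/sqrt(-73 - 10706) + 21759/(-9969))/8 = 2 + (-13019*(-I*sqrt(10779)/10779) + 21759*(-1/9969))/8 = 2 + (-13019*(-I*sqrt(10779)/10779) - 7253/3323)/8 = 2 + (-(-13019)*I*sqrt(10779)/10779 - 7253/3323)/8 = 2 + (13019*I*sqrt(10779)/10779 - 7253/3323)/8 = 2 + (-7253/3323 + 13019*I*sqrt(10779)/10779)/8 = 2 + (-7253/26584 + 13019*I*sqrt(10779)/86232) = 45915/26584 + 13019*I*sqrt(10779)/86232 ≈ 1.7272 + 15.675*I)
z(-37 - 1*(-20)) + f = (-37 - 1*(-20)) + (45915/26584 + 13019*I*sqrt(10779)/86232) = (-37 + 20) + (45915/26584 + 13019*I*sqrt(10779)/86232) = -17 + (45915/26584 + 13019*I*sqrt(10779)/86232) = -406013/26584 + 13019*I*sqrt(10779)/86232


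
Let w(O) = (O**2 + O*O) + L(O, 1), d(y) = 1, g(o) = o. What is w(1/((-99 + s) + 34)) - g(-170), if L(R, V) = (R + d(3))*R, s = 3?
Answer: 653421/3844 ≈ 169.98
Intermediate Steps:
L(R, V) = R*(1 + R) (L(R, V) = (R + 1)*R = (1 + R)*R = R*(1 + R))
w(O) = 2*O**2 + O*(1 + O) (w(O) = (O**2 + O*O) + O*(1 + O) = (O**2 + O**2) + O*(1 + O) = 2*O**2 + O*(1 + O))
w(1/((-99 + s) + 34)) - g(-170) = (1 + 3/((-99 + 3) + 34))/((-99 + 3) + 34) - 1*(-170) = (1 + 3/(-96 + 34))/(-96 + 34) + 170 = (1 + 3/(-62))/(-62) + 170 = -(1 + 3*(-1/62))/62 + 170 = -(1 - 3/62)/62 + 170 = -1/62*59/62 + 170 = -59/3844 + 170 = 653421/3844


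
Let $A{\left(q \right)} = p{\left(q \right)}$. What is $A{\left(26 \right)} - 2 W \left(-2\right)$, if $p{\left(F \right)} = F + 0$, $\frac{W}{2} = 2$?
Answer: $416$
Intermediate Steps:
$W = 4$ ($W = 2 \cdot 2 = 4$)
$p{\left(F \right)} = F$
$A{\left(q \right)} = q$
$A{\left(26 \right)} - 2 W \left(-2\right) = 26 \left(-2\right) 4 \left(-2\right) = 26 \left(\left(-8\right) \left(-2\right)\right) = 26 \cdot 16 = 416$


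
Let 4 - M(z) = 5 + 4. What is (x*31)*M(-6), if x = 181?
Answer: -28055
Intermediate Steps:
M(z) = -5 (M(z) = 4 - (5 + 4) = 4 - 1*9 = 4 - 9 = -5)
(x*31)*M(-6) = (181*31)*(-5) = 5611*(-5) = -28055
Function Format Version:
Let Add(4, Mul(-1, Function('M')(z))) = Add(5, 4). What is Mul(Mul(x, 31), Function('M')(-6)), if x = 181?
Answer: -28055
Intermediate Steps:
Function('M')(z) = -5 (Function('M')(z) = Add(4, Mul(-1, Add(5, 4))) = Add(4, Mul(-1, 9)) = Add(4, -9) = -5)
Mul(Mul(x, 31), Function('M')(-6)) = Mul(Mul(181, 31), -5) = Mul(5611, -5) = -28055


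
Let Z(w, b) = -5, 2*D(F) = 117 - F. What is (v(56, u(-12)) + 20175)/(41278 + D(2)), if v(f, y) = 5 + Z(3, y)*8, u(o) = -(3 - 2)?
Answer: 40280/82671 ≈ 0.48723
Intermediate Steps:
u(o) = -1 (u(o) = -1*1 = -1)
D(F) = 117/2 - F/2 (D(F) = (117 - F)/2 = 117/2 - F/2)
v(f, y) = -35 (v(f, y) = 5 - 5*8 = 5 - 40 = -35)
(v(56, u(-12)) + 20175)/(41278 + D(2)) = (-35 + 20175)/(41278 + (117/2 - ½*2)) = 20140/(41278 + (117/2 - 1)) = 20140/(41278 + 115/2) = 20140/(82671/2) = 20140*(2/82671) = 40280/82671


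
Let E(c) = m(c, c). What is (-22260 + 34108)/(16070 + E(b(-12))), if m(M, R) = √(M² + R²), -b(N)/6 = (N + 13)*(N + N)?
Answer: 47599340/64550857 - 426528*√2/64550857 ≈ 0.72805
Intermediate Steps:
b(N) = -12*N*(13 + N) (b(N) = -6*(N + 13)*(N + N) = -6*(13 + N)*2*N = -12*N*(13 + N))
E(c) = √2*√(c²) (E(c) = √(c² + c²) = √(2*c²) = √2*√(c²))
(-22260 + 34108)/(16070 + E(b(-12))) = (-22260 + 34108)/(16070 + √2*√((-12*(-12)*(13 - 12))²)) = 11848/(16070 + √2*√((-12*(-12)*1)²)) = 11848/(16070 + √2*√(144²)) = 11848/(16070 + √2*√20736) = 11848/(16070 + √2*144) = 11848/(16070 + 144*√2)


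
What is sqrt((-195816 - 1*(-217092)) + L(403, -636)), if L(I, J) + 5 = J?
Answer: sqrt(20635) ≈ 143.65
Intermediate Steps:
L(I, J) = -5 + J
sqrt((-195816 - 1*(-217092)) + L(403, -636)) = sqrt((-195816 - 1*(-217092)) + (-5 - 636)) = sqrt((-195816 + 217092) - 641) = sqrt(21276 - 641) = sqrt(20635)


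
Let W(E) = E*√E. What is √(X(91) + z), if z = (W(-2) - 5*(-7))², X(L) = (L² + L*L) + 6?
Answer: √(17785 - 140*I*√2) ≈ 133.36 - 0.7423*I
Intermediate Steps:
W(E) = E^(3/2)
X(L) = 6 + 2*L² (X(L) = (L² + L²) + 6 = 2*L² + 6 = 6 + 2*L²)
z = (35 - 2*I*√2)² (z = ((-2)^(3/2) - 5*(-7))² = (-2*I*√2 + 35)² = (35 - 2*I*√2)² ≈ 1217.0 - 197.99*I)
√(X(91) + z) = √((6 + 2*91²) + (1217 - 140*I*√2)) = √((6 + 2*8281) + (1217 - 140*I*√2)) = √((6 + 16562) + (1217 - 140*I*√2)) = √(16568 + (1217 - 140*I*√2)) = √(17785 - 140*I*√2)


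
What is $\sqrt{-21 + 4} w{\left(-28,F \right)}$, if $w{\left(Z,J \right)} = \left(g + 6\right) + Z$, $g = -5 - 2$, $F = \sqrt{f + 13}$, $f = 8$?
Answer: $- 29 i \sqrt{17} \approx - 119.57 i$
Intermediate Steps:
$F = \sqrt{21}$ ($F = \sqrt{8 + 13} = \sqrt{21} \approx 4.5826$)
$g = -7$ ($g = -5 - 2 = -7$)
$w{\left(Z,J \right)} = -1 + Z$ ($w{\left(Z,J \right)} = \left(-7 + 6\right) + Z = -1 + Z$)
$\sqrt{-21 + 4} w{\left(-28,F \right)} = \sqrt{-21 + 4} \left(-1 - 28\right) = \sqrt{-17} \left(-29\right) = i \sqrt{17} \left(-29\right) = - 29 i \sqrt{17}$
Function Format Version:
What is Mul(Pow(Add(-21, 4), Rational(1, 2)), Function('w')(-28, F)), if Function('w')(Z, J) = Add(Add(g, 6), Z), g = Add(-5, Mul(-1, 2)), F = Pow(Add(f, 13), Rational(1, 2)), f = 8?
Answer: Mul(-29, I, Pow(17, Rational(1, 2))) ≈ Mul(-119.57, I)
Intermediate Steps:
F = Pow(21, Rational(1, 2)) (F = Pow(Add(8, 13), Rational(1, 2)) = Pow(21, Rational(1, 2)) ≈ 4.5826)
g = -7 (g = Add(-5, -2) = -7)
Function('w')(Z, J) = Add(-1, Z) (Function('w')(Z, J) = Add(Add(-7, 6), Z) = Add(-1, Z))
Mul(Pow(Add(-21, 4), Rational(1, 2)), Function('w')(-28, F)) = Mul(Pow(Add(-21, 4), Rational(1, 2)), Add(-1, -28)) = Mul(Pow(-17, Rational(1, 2)), -29) = Mul(Mul(I, Pow(17, Rational(1, 2))), -29) = Mul(-29, I, Pow(17, Rational(1, 2)))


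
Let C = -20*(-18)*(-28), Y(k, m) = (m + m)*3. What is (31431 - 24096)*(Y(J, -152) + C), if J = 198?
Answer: -80626320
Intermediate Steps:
Y(k, m) = 6*m (Y(k, m) = (2*m)*3 = 6*m)
C = -10080 (C = 360*(-28) = -10080)
(31431 - 24096)*(Y(J, -152) + C) = (31431 - 24096)*(6*(-152) - 10080) = 7335*(-912 - 10080) = 7335*(-10992) = -80626320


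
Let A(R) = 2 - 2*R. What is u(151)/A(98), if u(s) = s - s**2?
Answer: 11325/97 ≈ 116.75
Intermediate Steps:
u(151)/A(98) = (151*(1 - 1*151))/(2 - 2*98) = (151*(1 - 151))/(2 - 196) = (151*(-150))/(-194) = -22650*(-1/194) = 11325/97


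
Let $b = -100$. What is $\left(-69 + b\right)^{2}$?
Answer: $28561$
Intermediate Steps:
$\left(-69 + b\right)^{2} = \left(-69 - 100\right)^{2} = \left(-169\right)^{2} = 28561$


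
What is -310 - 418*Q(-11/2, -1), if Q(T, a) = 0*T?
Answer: -310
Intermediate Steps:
Q(T, a) = 0
-310 - 418*Q(-11/2, -1) = -310 - 418*0 = -310 + 0 = -310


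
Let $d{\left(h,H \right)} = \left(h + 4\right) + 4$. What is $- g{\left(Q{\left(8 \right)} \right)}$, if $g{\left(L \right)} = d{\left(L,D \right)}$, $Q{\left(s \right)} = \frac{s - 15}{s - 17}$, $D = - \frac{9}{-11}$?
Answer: $- \frac{79}{9} \approx -8.7778$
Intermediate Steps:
$D = \frac{9}{11}$ ($D = \left(-9\right) \left(- \frac{1}{11}\right) = \frac{9}{11} \approx 0.81818$)
$d{\left(h,H \right)} = 8 + h$ ($d{\left(h,H \right)} = \left(4 + h\right) + 4 = 8 + h$)
$Q{\left(s \right)} = \frac{-15 + s}{-17 + s}$
$g{\left(L \right)} = 8 + L$
$- g{\left(Q{\left(8 \right)} \right)} = - (8 + \frac{-15 + 8}{-17 + 8}) = - (8 + \frac{1}{-9} \left(-7\right)) = - (8 - - \frac{7}{9}) = - (8 + \frac{7}{9}) = \left(-1\right) \frac{79}{9} = - \frac{79}{9}$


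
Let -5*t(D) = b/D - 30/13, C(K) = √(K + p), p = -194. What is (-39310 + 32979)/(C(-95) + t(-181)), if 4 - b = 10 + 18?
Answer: -381210212370/40028193949 + 14897215421075*I/40028193949 ≈ -9.5235 + 372.17*I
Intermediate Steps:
C(K) = √(-194 + K) (C(K) = √(K - 194) = √(-194 + K))
b = -24 (b = 4 - (10 + 18) = 4 - 1*28 = 4 - 28 = -24)
t(D) = 6/13 + 24/(5*D) (t(D) = -(-24/D - 30/13)/5 = -(-30/13 - 24/D)/5 = 6/13 + 24/(5*D))
(-39310 + 32979)/(C(-95) + t(-181)) = (-39310 + 32979)/(√(-194 - 95) + (6/65)*(52 + 5*(-181))/(-181)) = -6331/(√(-289) + (6/65)*(-1/181)*(52 - 905)) = -6331/(17*I + (6/65)*(-1/181)*(-853)) = -6331/(17*I + 5118/11765) = -6331*138415225*(5118/11765 - 17*I)/40028193949 = -876306789475*(5118/11765 - 17*I)/40028193949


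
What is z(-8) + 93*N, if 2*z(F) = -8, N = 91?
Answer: 8459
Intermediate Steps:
z(F) = -4 (z(F) = (½)*(-8) = -4)
z(-8) + 93*N = -4 + 93*91 = -4 + 8463 = 8459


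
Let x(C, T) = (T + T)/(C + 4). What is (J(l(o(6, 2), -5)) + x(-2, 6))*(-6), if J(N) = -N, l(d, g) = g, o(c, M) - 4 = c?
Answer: -66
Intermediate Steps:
x(C, T) = 2*T/(4 + C) (x(C, T) = (2*T)/(4 + C) = 2*T/(4 + C))
o(c, M) = 4 + c
(J(l(o(6, 2), -5)) + x(-2, 6))*(-6) = (-1*(-5) + 2*6/(4 - 2))*(-6) = (5 + 2*6/2)*(-6) = (5 + 2*6*(1/2))*(-6) = (5 + 6)*(-6) = 11*(-6) = -66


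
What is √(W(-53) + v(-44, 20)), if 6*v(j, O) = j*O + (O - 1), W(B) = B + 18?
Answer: I*√714/2 ≈ 13.36*I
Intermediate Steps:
W(B) = 18 + B
v(j, O) = -⅙ + O/6 + O*j/6 (v(j, O) = (j*O + (O - 1))/6 = (O*j + (-1 + O))/6 = (-1 + O + O*j)/6 = -⅙ + O/6 + O*j/6)
√(W(-53) + v(-44, 20)) = √((18 - 53) + (-⅙ + (⅙)*20 + (⅙)*20*(-44))) = √(-35 + (-⅙ + 10/3 - 440/3)) = √(-35 - 287/2) = √(-357/2) = I*√714/2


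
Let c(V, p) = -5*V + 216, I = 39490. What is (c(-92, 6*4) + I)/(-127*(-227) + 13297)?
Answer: 2869/3009 ≈ 0.95347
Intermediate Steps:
c(V, p) = 216 - 5*V
(c(-92, 6*4) + I)/(-127*(-227) + 13297) = ((216 - 5*(-92)) + 39490)/(-127*(-227) + 13297) = ((216 + 460) + 39490)/(28829 + 13297) = (676 + 39490)/42126 = 40166*(1/42126) = 2869/3009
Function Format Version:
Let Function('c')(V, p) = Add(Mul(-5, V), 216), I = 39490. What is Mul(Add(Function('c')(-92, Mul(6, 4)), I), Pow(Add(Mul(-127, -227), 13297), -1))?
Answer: Rational(2869, 3009) ≈ 0.95347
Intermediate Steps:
Function('c')(V, p) = Add(216, Mul(-5, V))
Mul(Add(Function('c')(-92, Mul(6, 4)), I), Pow(Add(Mul(-127, -227), 13297), -1)) = Mul(Add(Add(216, Mul(-5, -92)), 39490), Pow(Add(Mul(-127, -227), 13297), -1)) = Mul(Add(Add(216, 460), 39490), Pow(Add(28829, 13297), -1)) = Mul(Add(676, 39490), Pow(42126, -1)) = Mul(40166, Rational(1, 42126)) = Rational(2869, 3009)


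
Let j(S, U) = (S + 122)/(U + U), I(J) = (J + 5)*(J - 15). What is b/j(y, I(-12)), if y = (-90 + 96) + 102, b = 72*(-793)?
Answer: -10791144/115 ≈ -93836.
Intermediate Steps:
b = -57096
I(J) = (-15 + J)*(5 + J) (I(J) = (5 + J)*(-15 + J) = (-15 + J)*(5 + J))
y = 108 (y = 6 + 102 = 108)
j(S, U) = (122 + S)/(2*U) (j(S, U) = (122 + S)/((2*U)) = (122 + S)*(1/(2*U)) = (122 + S)/(2*U))
b/j(y, I(-12)) = -57096*2*(-75 + (-12)² - 10*(-12))/(122 + 108) = -57096/((½)*230/(-75 + 144 + 120)) = -57096/((½)*230/189) = -57096/((½)*(1/189)*230) = -57096/115/189 = -57096*189/115 = -10791144/115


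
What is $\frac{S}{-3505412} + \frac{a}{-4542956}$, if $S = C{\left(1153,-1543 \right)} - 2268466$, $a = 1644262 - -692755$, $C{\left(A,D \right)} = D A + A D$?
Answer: $\frac{4569472256135}{3981233119468} \approx 1.1478$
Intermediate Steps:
$C{\left(A,D \right)} = 2 A D$ ($C{\left(A,D \right)} = A D + A D = 2 A D$)
$a = 2337017$ ($a = 1644262 + 692755 = 2337017$)
$S = -5826624$ ($S = 2 \cdot 1153 \left(-1543\right) - 2268466 = -3558158 - 2268466 = -5826624$)
$\frac{S}{-3505412} + \frac{a}{-4542956} = - \frac{5826624}{-3505412} + \frac{2337017}{-4542956} = \left(-5826624\right) \left(- \frac{1}{3505412}\right) + 2337017 \left(- \frac{1}{4542956}\right) = \frac{1456656}{876353} - \frac{2337017}{4542956} = \frac{4569472256135}{3981233119468}$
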